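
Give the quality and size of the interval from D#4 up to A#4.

D to A spans five letter names (D-E-F-G-A) — that makes it a fifth of some quality.
Counting semitones, D#4→A#4 is 7, which is the perfect fifth.

perfect 5th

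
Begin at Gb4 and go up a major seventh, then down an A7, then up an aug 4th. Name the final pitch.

Cb5

A major seventh up from Gb4 is F5.
An augmented seventh down from F5 is Gbb4.
Gbb4 up an augmented fourth → Cb5 (6 semitones).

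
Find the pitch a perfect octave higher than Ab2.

An octave keeps the letter name A, an octave up from A.
A perfect octave is 12 semitones; 12 semitones up from Ab2 gives Ab3.

Ab3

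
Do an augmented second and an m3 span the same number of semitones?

An augmented second = 3 semitones = a minor third; enharmonically equal.

Yes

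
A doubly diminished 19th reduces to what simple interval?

Each octave removed subtracts seven from the number: 19 − 14 = 5.
Quality carries through unchanged, so the simple form is a doubly diminished fifth.

dd5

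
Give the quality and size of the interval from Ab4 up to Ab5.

A to A is the same letter name, plus an octave — that makes it an octave of some quality.
Counting semitones, Ab4→Ab5 is 12, which is the perfect octave.

perfect 8th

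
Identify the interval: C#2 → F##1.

Descending from C#2 to F##1 is the same interval as ascending F##1 to C#2.
F to C spans five letter names (F-G-A-B-C) — that makes it a fifth of some quality.
F##1 to C#2 spans 6 semitones — one semitone narrower than the perfect fifth (7) — giving a diminished fifth.

diminished fifth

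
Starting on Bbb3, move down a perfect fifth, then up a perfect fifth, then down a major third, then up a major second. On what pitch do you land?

Down a perfect fifth from Bbb3: Ebb3 (7 semitones down).
Ebb3 up a perfect fifth → Bbb3 (7 semitones).
Down a major third from Bbb3: Gbb3 (4 semitones down).
A major second up from Gbb3 is Abb3.

Abb3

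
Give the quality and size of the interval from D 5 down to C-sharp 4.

Descending from D5 to C#4 is the same interval as ascending C#4 to D5.
C to D spans two letter names (C-D), plus an octave: a ninth.
At 13 semitones, C#4→D5 falls one short of a major ninth: minor.
(Equivalently, a compound minor second: a minor second plus an octave.)

m9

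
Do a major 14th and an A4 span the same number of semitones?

23 semitones (major fourteenth) vs 6 semitones (augmented fourth): not equal.

No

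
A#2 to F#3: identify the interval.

A to F spans six letter names (A-B-C-D-E-F): a sixth.
A major sixth would be 9 semitones, but A#2 to F#3 is 8 — one semitone narrower, making it a minor sixth.

minor 6th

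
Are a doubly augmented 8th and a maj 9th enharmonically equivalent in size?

A doubly augmented octave = 14 semitones = a major ninth; enharmonically equal.

Yes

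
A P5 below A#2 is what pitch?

The fifth takes the letter from A down to D.
A perfect fifth spans 7 semitones, so from A#2 the target pitch is D#2.

D#2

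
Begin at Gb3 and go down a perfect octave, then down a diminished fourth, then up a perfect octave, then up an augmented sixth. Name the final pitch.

Down a perfect octave from Gb3: Gb2 (12 semitones down).
A diminished fourth down from Gb2 is D2.
A perfect octave up from D2 is D3.
An augmented sixth up from D3 is B#3.

B#3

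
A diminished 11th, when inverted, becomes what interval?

First reduce the compound diminished eleventh to its simple form, a diminished fourth.
Inverted interval numbers add to nine, so a fourth pairs with a fifth (4 + 5 = 9).
The quality also flips — diminished becomes augmented — giving an augmented fifth.

augmented fifth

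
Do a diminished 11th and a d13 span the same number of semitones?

16 semitones (diminished eleventh) vs 19 semitones (diminished thirteenth): not equal.

No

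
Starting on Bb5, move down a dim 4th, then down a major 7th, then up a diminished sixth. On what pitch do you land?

Down a diminished fourth from Bb5: F#5 (4 semitones down).
F#5 down a major seventh → G4 (11 semitones).
A diminished sixth up from G4 is Ebb5.

Ebb5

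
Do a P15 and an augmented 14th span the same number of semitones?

A perfect fifteenth spans 24 semitones, and an augmented fourteenth also spans 24 semitones — they're enharmonic.

Yes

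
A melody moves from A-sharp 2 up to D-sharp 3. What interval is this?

A to D spans four letter names (A-B-C-D): a fourth.
A#2 to D#3 is 5 semitones, matching the perfect fourth exactly, so the quality is perfect.

P4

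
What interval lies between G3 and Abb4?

G to A spans two letter names (G-A), plus an octave: a ninth.
G3 to Abb4 spans 12 semitones — two semitones narrower than the major ninth (14) — giving a diminished ninth.

diminished 9th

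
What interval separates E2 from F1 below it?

major 7th

Descending from E2 to F1 is the same interval as ascending F1 to E2.
F to E spans seven letter names (F-G-A-B-C-D-E): a seventh.
The major seventh spans 11 semitones, and F1 to E2 is exactly 11 semitones — so this is a major seventh.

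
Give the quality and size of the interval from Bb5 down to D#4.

Descending from Bb5 to D#4 is the same interval as ascending D#4 to Bb5.
D to B spans six letter names (D-E-F-G-A-B), plus an octave: a thirteenth.
D#4 to Bb5 spans 19 semitones — two semitones narrower than the major thirteenth (21) — giving a diminished thirteenth.
(Equivalently, a compound diminished sixth: a diminished sixth plus an octave.)

diminished 13th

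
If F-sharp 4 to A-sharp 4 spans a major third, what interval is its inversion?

Interval numbers invert to sum to nine: 3 + 6 = 9, so a third inverts to a sixth.
Quality inverts too: major becomes minor. That makes the inversion a minor sixth.

m6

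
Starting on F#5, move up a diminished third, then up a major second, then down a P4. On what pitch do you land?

Up a diminished third from F#5: Ab5 (2 semitones up).
Up a major second from Ab5: Bb5 (2 semitones up).
A perfect fourth down from Bb5 is F5.

F5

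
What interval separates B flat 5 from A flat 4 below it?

Descending from Bb5 to Ab4 is the same interval as ascending Ab4 to Bb5.
A to B spans two letter names (A-B), plus an octave, so the interval is some kind of ninth.
Ab4 to Bb5 is 14 semitones, matching the major ninth exactly, so the quality is major.
(Equivalently, a compound major second: a major second plus an octave.)

M9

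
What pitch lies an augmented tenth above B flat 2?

Three letters up from B (plus an octave) reaches D.
An augmented tenth spans 17 semitones, so from Bb2 the target pitch is D#4.

D sharp 4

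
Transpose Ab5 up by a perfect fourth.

Db6

Four letter names up from A: D.
A perfect fourth is 5 semitones; 5 semitones up from Ab5 gives Db6.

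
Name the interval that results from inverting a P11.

perfect fifth

First reduce the compound perfect eleventh to its simple form, a perfect fourth.
Inverted interval numbers add to nine, so a fourth pairs with a fifth (4 + 5 = 9).
The quality also flips — perfect stays perfect — giving a perfect fifth.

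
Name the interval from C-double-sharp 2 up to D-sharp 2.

minor 2nd

C to D spans two letter names (C-D): a second.
A major second would be 2 semitones, but C##2 to D#2 is 1 — one semitone narrower, making it a minor second.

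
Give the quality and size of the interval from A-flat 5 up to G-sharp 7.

augmented fourteenth

A to G spans seven letter names (A-B-C-D-E-F-G), plus an octave — that makes it a fourteenth of some quality.
A major fourteenth would be 23 semitones; Ab5 to G#7 is 24, one semitone wider, so the interval is augmented.
(Equivalently, a compound augmented seventh: an augmented seventh plus an octave.)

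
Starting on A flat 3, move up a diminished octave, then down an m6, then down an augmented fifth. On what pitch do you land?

Up a diminished octave from Ab3: Abb4 (11 semitones up).
Abb4 down a minor sixth → Cb4 (8 semitones).
Down an augmented fifth from Cb4: Fbb3 (8 semitones down).

F double-flat 3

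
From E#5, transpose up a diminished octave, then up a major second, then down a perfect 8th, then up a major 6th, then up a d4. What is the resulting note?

Up a diminished octave from E#5: E6 (11 semitones up).
Up a major second from E6: F#6 (2 semitones up).
F#6 down a perfect octave → F#5 (12 semitones).
Up a major sixth from F#5: D#6 (9 semitones up).
Up a diminished fourth from D#6: G6 (4 semitones up).

G6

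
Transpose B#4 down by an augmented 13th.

D3

The thirteenth's letter: B down six letter names plus an octave → D.
An augmented thirteenth is 22 semitones; 22 semitones down from B#4 gives D3.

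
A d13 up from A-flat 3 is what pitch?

F-double-flat 5

Six letters up from A (plus an octave) reaches F.
A diminished thirteenth spans 19 semitones, so from Ab3 the target pitch is Fbb5.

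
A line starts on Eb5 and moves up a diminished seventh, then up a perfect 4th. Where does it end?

Gbb6

A diminished seventh up from Eb5 is Dbb6.
A perfect fourth up from Dbb6 is Gbb6.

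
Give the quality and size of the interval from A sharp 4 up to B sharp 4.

A to B spans two letter names (A-B), so the interval is some kind of second.
Counting semitones, A#4→B#4 is 2, which is the major second.

M2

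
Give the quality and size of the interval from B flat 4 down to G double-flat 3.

Descending from Bb4 to Gbb3 is the same interval as ascending Gbb3 to Bb4.
G to B spans three letter names (G-A-B), plus an octave: a tenth.
Gbb3 to Bb4 spans 17 semitones — one semitone wider than the major tenth (16) — giving an augmented tenth.
(Equivalently, a compound augmented third: an augmented third plus an octave.)

augmented tenth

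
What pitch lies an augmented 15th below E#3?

E1

For a fifteenth the letter name doesn't change: still E, two octaves down.
Moving 25 semitones down from E#3 (the size of an augmented fifteenth) reaches E1.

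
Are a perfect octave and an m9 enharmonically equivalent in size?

No

12 semitones (perfect octave) vs 13 semitones (minor ninth): not equal.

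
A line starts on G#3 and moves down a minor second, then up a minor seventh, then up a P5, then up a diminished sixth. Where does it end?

G#3 down a minor second → F##3 (1 semitone).
F##3 up a minor seventh → E#4 (10 semitones).
E#4 up a perfect fifth → B#4 (7 semitones).
Up a diminished sixth from B#4: G5 (7 semitones up).

G5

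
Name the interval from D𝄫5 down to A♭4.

diminished fourth

Descending from Dbb5 to Ab4 is the same interval as ascending Ab4 to Dbb5.
A to D spans four letter names (A-B-C-D) — that makes it a fourth of some quality.
The perfect fourth is 5 semitones; here we have 4, one semitone narrower: diminished.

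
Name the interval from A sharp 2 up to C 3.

diminished third

A to C spans three letter names (A-B-C) — that makes it a third of some quality.
A#2 to C3 spans 2 semitones — two semitones narrower than the major third (4) — giving a diminished third.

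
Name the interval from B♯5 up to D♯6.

B to D spans three letter names (B-C-D) — that makes it a third of some quality.
B#5 to D#6 is 3 semitones, a half step short of the major third (4), so this is minor.

minor third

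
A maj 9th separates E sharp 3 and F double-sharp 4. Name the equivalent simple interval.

M2

Each octave removed subtracts seven from the number: 9 − 7 = 2.
Quality carries through unchanged, so the simple form is a major second.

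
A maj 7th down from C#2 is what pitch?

D1

Seven letter names down from C: D.
A major seventh is 11 semitones; 11 semitones down from C#2 gives D1.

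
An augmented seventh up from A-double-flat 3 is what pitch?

Seven letter names up from A: G.
An augmented seventh spans 12 semitones, so from Abb3 the target pitch is G4.

G 4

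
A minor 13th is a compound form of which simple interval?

Take out an octave (7 from the number): 13 − 7 = 6.
So a minor thirteenth is an octave plus a minor sixth. The quality is unchanged.

m6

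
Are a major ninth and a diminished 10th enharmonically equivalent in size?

Yes

Both span 14 semitones: a major ninth and a diminished tenth are the same chromatic distance.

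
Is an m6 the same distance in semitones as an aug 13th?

A minor sixth spans 8 semitones; an augmented thirteenth spans 22 semitones. They differ by 14.

No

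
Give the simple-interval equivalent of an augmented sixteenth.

augmented second

Subtracting seven from the interval number removes an octave: 16 − 14 = 2.
Quality carries through unchanged, so the simple form is an augmented second.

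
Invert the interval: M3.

Inverted interval numbers add to nine, so a third pairs with a sixth (3 + 6 = 9).
Quality inverts too: major becomes minor. That makes the inversion a minor sixth.

m6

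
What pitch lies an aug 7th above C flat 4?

B 4

Seven letter names up from C: B.
Moving 12 semitones up from Cb4 (the size of an augmented seventh) reaches B4.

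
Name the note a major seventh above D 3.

Counting seven letter names up from D lands on C.
Moving 11 semitones up from D3 (the size of a major seventh) reaches C#4.

C-sharp 4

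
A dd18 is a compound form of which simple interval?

dd4

Each octave removed subtracts seven from the number: 18 − 14 = 4.
Quality carries through unchanged, so the simple form is a doubly diminished fourth.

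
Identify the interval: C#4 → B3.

Descending from C#4 to B3 is the same interval as ascending B3 to C#4.
B to C spans two letter names (B-C), so the interval is some kind of second.
B3 to C#4 is 2 semitones, matching the major second exactly, so the quality is major.

M2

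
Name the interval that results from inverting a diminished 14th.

augmented 2nd

First reduce the compound diminished fourteenth to its simple form, a diminished seventh.
The rule of nine gives the new number: 9 − 7 = 2, so a seventh becomes a second.
And diminished becomes augmented under inversion, so we get an augmented second.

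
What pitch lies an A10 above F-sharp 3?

Counting three letter names plus an octave up from F lands on A.
An augmented tenth is 17 semitones; 17 semitones up from F#3 gives A##4.

A-double-sharp 4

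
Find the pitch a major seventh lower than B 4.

C 4

Seven letter names down from B: C.
A major seventh is 11 semitones; 11 semitones down from B4 gives C4.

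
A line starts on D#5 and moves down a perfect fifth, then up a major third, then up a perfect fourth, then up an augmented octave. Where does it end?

A perfect fifth down from D#5 is G#4.
Up a major third from G#4: B#4 (4 semitones up).
Up a perfect fourth from B#4: E#5 (5 semitones up).
E#5 up an augmented octave → E##6 (13 semitones).

E##6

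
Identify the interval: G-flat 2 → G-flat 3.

G to G is the same letter name, plus an octave, so the interval is some kind of octave.
Gb2 to Gb3 is 12 semitones, matching the perfect octave exactly, so the quality is perfect.

perfect octave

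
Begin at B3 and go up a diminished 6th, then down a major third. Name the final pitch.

Ebb4

B3 up a diminished sixth → Gb4 (7 semitones).
Down a major third from Gb4: Ebb4 (4 semitones down).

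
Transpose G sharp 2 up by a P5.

D sharp 3

Counting five letter names up from G lands on D.
Moving 7 semitones up from G#2 (the size of a perfect fifth) reaches D#3.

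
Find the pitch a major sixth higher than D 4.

B 4

Six letter names up from D: B.
A major sixth is 9 semitones; 9 semitones up from D4 gives B4.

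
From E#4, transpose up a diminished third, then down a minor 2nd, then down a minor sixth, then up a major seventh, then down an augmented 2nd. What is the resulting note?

E#4 up a diminished third → G4 (2 semitones).
Down a minor second from G4: F#4 (1 semitone down).
A minor sixth down from F#4 is A#3.
A major seventh up from A#3 is G##4.
An augmented second down from G##4 is F#4.

F#4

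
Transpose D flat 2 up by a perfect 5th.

Five letter names up from D: A.
A perfect fifth spans 7 semitones, so from Db2 the target pitch is Ab2.

A flat 2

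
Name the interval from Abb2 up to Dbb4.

A to D spans four letter names (A-B-C-D), plus an octave — that makes it an eleventh of some quality.
Counting semitones, Abb2→Dbb4 is 17, which is the perfect eleventh.
(Equivalently, a compound perfect fourth: a perfect fourth plus an octave.)

perfect 11th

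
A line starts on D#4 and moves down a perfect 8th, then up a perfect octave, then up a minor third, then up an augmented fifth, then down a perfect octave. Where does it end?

C##4

D#4 down a perfect octave → D#3 (12 semitones).
Up a perfect octave from D#3: D#4 (12 semitones up).
D#4 up a minor third → F#4 (3 semitones).
An augmented fifth up from F#4 is C##5.
Down a perfect octave from C##5: C##4 (12 semitones down).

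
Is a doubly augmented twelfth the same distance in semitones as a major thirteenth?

Yes

A doubly augmented twelfth = 21 semitones = a major thirteenth; enharmonically equal.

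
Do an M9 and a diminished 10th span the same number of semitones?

Yes

A major ninth spans 14 semitones, and a diminished tenth also spans 14 semitones — they're enharmonic.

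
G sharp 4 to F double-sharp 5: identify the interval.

major seventh

G to F spans seven letter names (G-A-B-C-D-E-F), so the interval is some kind of seventh.
G#4 to F##5 is 11 semitones, matching the major seventh exactly, so the quality is major.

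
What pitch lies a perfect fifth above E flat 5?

The fifth takes the letter from E up to B.
Moving 7 semitones up from Eb5 (the size of a perfect fifth) reaches Bb5.

B flat 5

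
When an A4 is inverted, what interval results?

Interval numbers invert to sum to nine: 4 + 5 = 9, so a fourth inverts to a fifth.
The quality also flips — augmented becomes diminished — giving a diminished fifth.

diminished fifth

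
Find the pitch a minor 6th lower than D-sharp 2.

F-double-sharp 1

Six letter names down from D: F.
A minor sixth spans 8 semitones, so from D#2 the target pitch is F##1.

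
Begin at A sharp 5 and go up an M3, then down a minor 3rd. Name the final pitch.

A double-sharp 5

A#5 up a major third → C##6 (4 semitones).
Down a minor third from C##6: A##5 (3 semitones down).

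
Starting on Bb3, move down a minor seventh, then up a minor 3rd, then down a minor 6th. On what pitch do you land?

A minor seventh down from Bb3 is C3.
A minor third up from C3 is Eb3.
Eb3 down a minor sixth → G2 (8 semitones).

G2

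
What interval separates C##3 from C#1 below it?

augmented 15th

Descending from C##3 to C#1 is the same interval as ascending C#1 to C##3.
C to C is the same letter name, plus 2 octaves — that makes it a fifteenth of some quality.
A perfect fifteenth would be 24 semitones; C#1 to C##3 is 25, one semitone wider, so the interval is augmented.
(Equivalently, a compound augmented octave: an augmented octave plus an octave.)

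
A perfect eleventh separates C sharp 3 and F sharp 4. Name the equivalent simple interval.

Take out an octave (7 from the number): 11 − 7 = 4.
So a perfect eleventh is an octave plus a perfect fourth. The quality is unchanged.

P4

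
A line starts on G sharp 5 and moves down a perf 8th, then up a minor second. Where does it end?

Down a perfect octave from G#5: G#4 (12 semitones down).
Up a minor second from G#4: A4 (1 semitone up).

A 4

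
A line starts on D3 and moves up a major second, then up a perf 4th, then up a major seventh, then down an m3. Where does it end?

Up a major second from D3: E3 (2 semitones up).
E3 up a perfect fourth → A3 (5 semitones).
A major seventh up from A3 is G#4.
G#4 down a minor third → E#4 (3 semitones).

E#4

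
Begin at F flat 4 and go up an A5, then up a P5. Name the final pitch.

An augmented fifth up from Fb4 is C5.
Up a perfect fifth from C5: G5 (7 semitones up).

G 5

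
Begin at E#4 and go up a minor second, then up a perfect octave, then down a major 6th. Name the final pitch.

A4

E#4 up a minor second → F#4 (1 semitone).
Up a perfect octave from F#4: F#5 (12 semitones up).
F#5 down a major sixth → A4 (9 semitones).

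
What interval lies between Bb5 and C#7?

B to C spans two letter names (B-C), plus an octave, so the interval is some kind of ninth.
Bb5 to C#7 spans 15 semitones — one semitone wider than the major ninth (14) — giving an augmented ninth.
(Equivalently, a compound augmented second: an augmented second plus an octave.)

A9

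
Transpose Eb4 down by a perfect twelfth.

Ab2

The twelfth's letter: E down five letter names plus an octave → A.
Moving 19 semitones down from Eb4 (the size of a perfect twelfth) reaches Ab2.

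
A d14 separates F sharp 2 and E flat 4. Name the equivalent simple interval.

Subtracting seven from the interval number removes an octave: 14 − 7 = 7.
So a diminished fourteenth is an octave plus a diminished seventh. The quality is unchanged.

diminished 7th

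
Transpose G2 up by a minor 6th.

The sixth takes the letter from G up to E.
Moving 8 semitones up from G2 (the size of a minor sixth) reaches Eb3.

Eb3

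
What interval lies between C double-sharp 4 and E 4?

C to E spans three letter names (C-D-E): a third.
C##4 to E4 spans 2 semitones — two semitones narrower than the major third (4) — giving a diminished third.

diminished third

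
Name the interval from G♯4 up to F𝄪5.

G to F spans seven letter names (G-A-B-C-D-E-F), so the interval is some kind of seventh.
Counting semitones, G#4→F##5 is 11, which is the major seventh.

major seventh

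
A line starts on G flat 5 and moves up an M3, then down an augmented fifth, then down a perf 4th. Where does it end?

B double-flat 4

Up a major third from Gb5: Bb5 (4 semitones up).
Down an augmented fifth from Bb5: Ebb5 (8 semitones down).
Ebb5 down a perfect fourth → Bbb4 (5 semitones).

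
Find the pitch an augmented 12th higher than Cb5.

Five letters up from C (plus an octave) reaches G.
Moving 20 semitones up from Cb5 (the size of an augmented twelfth) reaches G6.

G6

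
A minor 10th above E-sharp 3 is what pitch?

G-sharp 4

Three letters up from E (plus an octave) reaches G.
A minor tenth spans 15 semitones, so from E#3 the target pitch is G#4.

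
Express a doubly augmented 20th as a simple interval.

Subtracting seven from the interval number removes an octave: 20 − 14 = 6.
Quality carries through unchanged, so the simple form is a doubly augmented sixth.

doubly augmented 6th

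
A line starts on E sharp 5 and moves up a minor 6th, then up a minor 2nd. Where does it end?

E#5 up a minor sixth → C#6 (8 semitones).
A minor second up from C#6 is D6.

D 6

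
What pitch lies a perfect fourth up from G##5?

The fourth takes the letter from G up to C.
A perfect fourth spans 5 semitones, so from G##5 the target pitch is C##6.

C##6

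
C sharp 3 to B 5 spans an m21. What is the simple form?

minor seventh

Each octave removed subtracts seven from the number: 21 − 14 = 7.
That makes a minor twenty-first a compound minor seventh — 2 octaves plus a minor seventh.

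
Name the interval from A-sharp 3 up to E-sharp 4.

A to E spans five letter names (A-B-C-D-E): a fifth.
A#3 to E#4 is 7 semitones, matching the perfect fifth exactly, so the quality is perfect.

perfect 5th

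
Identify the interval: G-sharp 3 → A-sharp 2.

Descending from G#3 to A#2 is the same interval as ascending A#2 to G#3.
A to G spans seven letter names (A-B-C-D-E-F-G), so the interval is some kind of seventh.
A#2 to G#3 is 10 semitones, a half step short of the major seventh (11), so this is minor.

minor seventh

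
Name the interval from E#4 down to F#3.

major 7th

Descending from E#4 to F#3 is the same interval as ascending F#3 to E#4.
F to E spans seven letter names (F-G-A-B-C-D-E), so the interval is some kind of seventh.
Counting semitones, F#3→E#4 is 11, which is the major seventh.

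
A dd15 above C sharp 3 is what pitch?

For a fifteenth the letter name doesn't change: still C, two octaves up.
A doubly diminished fifteenth spans 22 semitones, so from C#3 the target pitch is Cb5.

C flat 5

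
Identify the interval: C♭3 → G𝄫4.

C to G spans five letter names (C-D-E-F-G), plus an octave, so the interval is some kind of twelfth.
Cb3 to Gbb4 spans 18 semitones — one semitone narrower than the perfect twelfth (19) — giving a diminished twelfth.
(Equivalently, a compound diminished fifth: a diminished fifth plus an octave.)

d12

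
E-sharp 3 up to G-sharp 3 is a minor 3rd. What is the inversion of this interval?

M6

Interval numbers invert to sum to nine: 3 + 6 = 9, so a third inverts to a sixth.
And minor becomes major under inversion, so we get a major sixth.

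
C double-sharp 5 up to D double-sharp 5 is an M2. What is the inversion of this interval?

Interval numbers invert to sum to nine: 2 + 7 = 9, so a second inverts to a seventh.
And major becomes minor under inversion, so we get a minor seventh.

minor seventh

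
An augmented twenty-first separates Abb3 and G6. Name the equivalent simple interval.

Each octave removed subtracts seven from the number: 21 − 14 = 7.
So an augmented twenty-first is 2 octaves plus an augmented seventh. The quality is unchanged.

augmented 7th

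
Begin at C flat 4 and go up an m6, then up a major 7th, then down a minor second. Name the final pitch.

F 5

Up a minor sixth from Cb4: Abb4 (8 semitones up).
Abb4 up a major seventh → Gb5 (11 semitones).
Gb5 down a minor second → F5 (1 semitone).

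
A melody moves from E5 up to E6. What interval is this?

E to E is the same letter name, plus an octave — that makes it an octave of some quality.
The perfect octave spans 12 semitones, and E5 to E6 is exactly 12 semitones — so this is a perfect octave.

P8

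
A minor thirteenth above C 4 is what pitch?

A flat 5

Six letters up from C (plus an octave) reaches A.
A minor thirteenth is 20 semitones; 20 semitones up from C4 gives Ab5.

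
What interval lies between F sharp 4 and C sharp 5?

F to C spans five letter names (F-G-A-B-C), so the interval is some kind of fifth.
Counting semitones, F#4→C#5 is 7, which is the perfect fifth.

perfect 5th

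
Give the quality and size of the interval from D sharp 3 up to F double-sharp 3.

D to F spans three letter names (D-E-F) — that makes it a third of some quality.
D#3 to F##3 is 4 semitones, matching the major third exactly, so the quality is major.

major third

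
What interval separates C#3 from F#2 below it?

Descending from C#3 to F#2 is the same interval as ascending F#2 to C#3.
F to C spans five letter names (F-G-A-B-C): a fifth.
F#2 to C#3 is 7 semitones, matching the perfect fifth exactly, so the quality is perfect.

perfect fifth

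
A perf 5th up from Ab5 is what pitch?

The fifth takes the letter from A up to E.
A perfect fifth spans 7 semitones, so from Ab5 the target pitch is Eb6.

Eb6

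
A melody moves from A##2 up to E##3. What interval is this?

perfect fifth

A to E spans five letter names (A-B-C-D-E): a fifth.
The perfect fifth spans 7 semitones, and A##2 to E##3 is exactly 7 semitones — so this is a perfect fifth.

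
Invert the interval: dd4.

Inverted interval numbers add to nine, so a fourth pairs with a fifth (4 + 5 = 9).
Quality inverts too: doubly diminished becomes doubly augmented. That makes the inversion a doubly augmented fifth.

doubly augmented 5th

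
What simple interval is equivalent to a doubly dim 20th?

dd6

Subtracting seven from the interval number removes an octave: 20 − 14 = 6.
Quality carries through unchanged, so the simple form is a doubly diminished sixth.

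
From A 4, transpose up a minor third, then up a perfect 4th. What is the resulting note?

F 5

A minor third up from A4 is C5.
A perfect fourth up from C5 is F5.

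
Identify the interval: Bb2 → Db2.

major 6th

Descending from Bb2 to Db2 is the same interval as ascending Db2 to Bb2.
D to B spans six letter names (D-E-F-G-A-B): a sixth.
Db2 to Bb2 is 9 semitones, matching the major sixth exactly, so the quality is major.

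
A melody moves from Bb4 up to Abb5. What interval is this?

B to A spans seven letter names (B-C-D-E-F-G-A) — that makes it a seventh of some quality.
A major seventh would be 11 semitones; Bb4 to Abb5 is 9, two semitones narrower, so the interval is diminished.

diminished seventh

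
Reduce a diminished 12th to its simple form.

diminished 5th

Each octave removed subtracts seven from the number: 12 − 7 = 5.
That makes a diminished twelfth a compound diminished fifth — an octave plus a diminished fifth.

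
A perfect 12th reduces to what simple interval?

perfect fifth

Each octave removed subtracts seven from the number: 12 − 7 = 5.
So a perfect twelfth is an octave plus a perfect fifth. The quality is unchanged.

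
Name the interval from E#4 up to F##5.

major ninth

E to F spans two letter names (E-F), plus an octave: a ninth.
The major ninth spans 14 semitones, and E#4 to F##5 is exactly 14 semitones — so this is a major ninth.
(Equivalently, a compound major second: a major second plus an octave.)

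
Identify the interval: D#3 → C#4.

D to C spans seven letter names (D-E-F-G-A-B-C): a seventh.
D#3 to C#4 is 10 semitones, a half step short of the major seventh (11), so this is minor.

minor seventh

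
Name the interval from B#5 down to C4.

Descending from B#5 to C4 is the same interval as ascending C4 to B#5.
C to B spans seven letter names (C-D-E-F-G-A-B), plus an octave — that makes it a fourteenth of some quality.
A major fourteenth would be 23 semitones; C4 to B#5 is 24, one semitone wider, so the interval is augmented.
(Equivalently, a compound augmented seventh: an augmented seventh plus an octave.)

augmented 14th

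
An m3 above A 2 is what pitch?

C 3

The third takes the letter from A up to C.
Moving 3 semitones up from A2 (the size of a minor third) reaches C3.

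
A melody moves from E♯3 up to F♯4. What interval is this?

E to F spans two letter names (E-F), plus an octave, so the interval is some kind of ninth.
A major ninth would be 14 semitones, but E#3 to F#4 is 13 — one semitone narrower, making it a minor ninth.
(Equivalently, a compound minor second: a minor second plus an octave.)

m9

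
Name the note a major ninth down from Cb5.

Bbb3

The ninth's letter: C down two letter names plus an octave → B.
A major ninth spans 14 semitones, so from Cb5 the target pitch is Bbb3.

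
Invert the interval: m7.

major second

Interval numbers invert to sum to nine: 7 + 2 = 9, so a seventh inverts to a second.
Quality inverts too: minor becomes major. That makes the inversion a major second.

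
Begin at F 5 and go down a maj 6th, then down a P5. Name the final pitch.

A major sixth down from F5 is Ab4.
Down a perfect fifth from Ab4: Db4 (7 semitones down).

D flat 4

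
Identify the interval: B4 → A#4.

m2

Descending from B4 to A#4 is the same interval as ascending A#4 to B4.
A to B spans two letter names (A-B): a second.
A#4 to B4 is 1 semitone, a half step short of the major second (2), so this is minor.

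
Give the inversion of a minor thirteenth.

major 3rd

First reduce the compound minor thirteenth to its simple form, a minor sixth.
Inverted interval numbers add to nine, so a sixth pairs with a third (6 + 3 = 9).
And minor becomes major under inversion, so we get a major third.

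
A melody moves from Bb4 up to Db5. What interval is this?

minor third

B to D spans three letter names (B-C-D) — that makes it a third of some quality.
Bb4 to Db5 is 3 semitones, a half step short of the major third (4), so this is minor.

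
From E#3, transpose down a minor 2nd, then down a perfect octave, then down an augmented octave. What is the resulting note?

E#3 down a minor second → D##3 (1 semitone).
D##3 down a perfect octave → D##2 (12 semitones).
An augmented octave down from D##2 is D#1.

D#1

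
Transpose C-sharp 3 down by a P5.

Five letter names down from C: F.
A perfect fifth spans 7 semitones, so from C#3 the target pitch is F#2.

F-sharp 2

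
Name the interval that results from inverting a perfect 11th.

First reduce the compound perfect eleventh to its simple form, a perfect fourth.
Interval numbers invert to sum to nine: 4 + 5 = 9, so a fourth inverts to a fifth.
Quality inverts too: perfect stays perfect. That makes the inversion a perfect fifth.

perfect fifth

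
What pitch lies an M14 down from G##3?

A#1

Counting seven letter names plus an octave down from G lands on A.
Moving 23 semitones down from G##3 (the size of a major fourteenth) reaches A#1.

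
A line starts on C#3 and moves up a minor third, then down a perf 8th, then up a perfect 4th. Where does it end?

A2

Up a minor third from C#3: E3 (3 semitones up).
A perfect octave down from E3 is E2.
Up a perfect fourth from E2: A2 (5 semitones up).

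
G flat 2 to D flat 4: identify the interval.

P12

G to D spans five letter names (G-A-B-C-D), plus an octave, so the interval is some kind of twelfth.
The perfect twelfth spans 19 semitones, and Gb2 to Db4 is exactly 19 semitones — so this is a perfect twelfth.
(Equivalently, a compound perfect fifth: a perfect fifth plus an octave.)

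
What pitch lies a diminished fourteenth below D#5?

E##3

The fourteenth's letter: D down seven letter names plus an octave → E.
A diminished fourteenth is 21 semitones; 21 semitones down from D#5 gives E##3.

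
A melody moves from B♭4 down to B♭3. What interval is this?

perfect octave

Descending from Bb4 to Bb3 is the same interval as ascending Bb3 to Bb4.
B to B is the same letter name, plus an octave: an octave.
The perfect octave spans 12 semitones, and Bb3 to Bb4 is exactly 12 semitones — so this is a perfect octave.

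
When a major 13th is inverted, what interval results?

First reduce the compound major thirteenth to its simple form, a major sixth.
Interval numbers invert to sum to nine: 6 + 3 = 9, so a sixth inverts to a third.
The quality also flips — major becomes minor — giving a minor third.

m3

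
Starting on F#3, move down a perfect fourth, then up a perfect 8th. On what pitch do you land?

C#4

Down a perfect fourth from F#3: C#3 (5 semitones down).
C#3 up a perfect octave → C#4 (12 semitones).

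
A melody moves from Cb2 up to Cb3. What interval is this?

C to C is the same letter name, plus an octave — that makes it an octave of some quality.
Counting semitones, Cb2→Cb3 is 12, which is the perfect octave.

perfect 8th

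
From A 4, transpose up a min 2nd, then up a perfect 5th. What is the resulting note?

Up a minor second from A4: Bb4 (1 semitone up).
A perfect fifth up from Bb4 is F5.

F 5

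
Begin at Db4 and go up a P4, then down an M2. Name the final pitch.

Fb4

Db4 up a perfect fourth → Gb4 (5 semitones).
Down a major second from Gb4: Fb4 (2 semitones down).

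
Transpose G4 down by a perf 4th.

Four letter names down from G: D.
A perfect fourth is 5 semitones; 5 semitones down from G4 gives D4.

D4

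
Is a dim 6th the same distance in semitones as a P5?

Yes

A diminished sixth spans 7 semitones, and a perfect fifth also spans 7 semitones — they're enharmonic.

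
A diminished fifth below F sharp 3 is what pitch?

Five letter names down from F: B.
Moving 6 semitones down from F#3 (the size of a diminished fifth) reaches B#2.

B sharp 2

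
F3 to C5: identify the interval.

perfect 12th

F to C spans five letter names (F-G-A-B-C), plus an octave — that makes it a twelfth of some quality.
Counting semitones, F3→C5 is 19, which is the perfect twelfth.
(Equivalently, a compound perfect fifth: a perfect fifth plus an octave.)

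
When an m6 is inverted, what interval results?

major 3rd

The rule of nine gives the new number: 9 − 6 = 3, so a sixth becomes a third.
Quality inverts too: minor becomes major. That makes the inversion a major third.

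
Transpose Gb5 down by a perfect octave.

Gb4

An octave keeps the letter name G, an octave down from G.
Moving 12 semitones down from Gb5 (the size of a perfect octave) reaches Gb4.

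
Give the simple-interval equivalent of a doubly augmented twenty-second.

Subtracting seven from the interval number removes an octave: 22 − 14 = 8.
That makes a doubly augmented twenty-second a compound doubly augmented octave — 2 octaves plus a doubly augmented octave.

doubly augmented octave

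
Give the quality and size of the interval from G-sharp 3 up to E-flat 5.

d13

G to E spans six letter names (G-A-B-C-D-E), plus an octave, so the interval is some kind of thirteenth.
The major thirteenth is 21 semitones; here we have 19, two semitones narrower: diminished.
(Equivalently, a compound diminished sixth: a diminished sixth plus an octave.)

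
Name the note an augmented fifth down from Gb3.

Five letter names down from G: C.
Moving 8 semitones down from Gb3 (the size of an augmented fifth) reaches Cbb3.

Cbb3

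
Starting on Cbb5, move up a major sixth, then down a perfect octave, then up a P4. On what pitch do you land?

Dbb5

A major sixth up from Cbb5 is Abb5.
Down a perfect octave from Abb5: Abb4 (12 semitones down).
Abb4 up a perfect fourth → Dbb5 (5 semitones).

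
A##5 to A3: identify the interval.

Descending from A##5 to A3 is the same interval as ascending A3 to A##5.
A to A is the same letter name, plus 2 octaves, so the interval is some kind of fifteenth.
The perfect fifteenth is 24 semitones; here we have 26, two semitones wider: doubly augmented.
(Equivalently, a compound doubly augmented octave: a doubly augmented octave plus an octave.)

doubly augmented fifteenth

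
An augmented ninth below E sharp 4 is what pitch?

The ninth's letter: E down two letter names plus an octave → D.
Moving 15 semitones down from E#4 (the size of an augmented ninth) reaches D3.

D 3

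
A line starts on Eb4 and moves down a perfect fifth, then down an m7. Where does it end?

A perfect fifth down from Eb4 is Ab3.
Down a minor seventh from Ab3: Bb2 (10 semitones down).

Bb2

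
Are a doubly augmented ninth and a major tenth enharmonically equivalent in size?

A doubly augmented ninth = 16 semitones = a major tenth; enharmonically equal.

Yes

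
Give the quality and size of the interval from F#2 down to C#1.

Descending from F#2 to C#1 is the same interval as ascending C#1 to F#2.
C to F spans four letter names (C-D-E-F), plus an octave: an eleventh.
The perfect eleventh spans 17 semitones, and C#1 to F#2 is exactly 17 semitones — so this is a perfect eleventh.
(Equivalently, a compound perfect fourth: a perfect fourth plus an octave.)

perfect eleventh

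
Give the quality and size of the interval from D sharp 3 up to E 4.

D to E spans two letter names (D-E), plus an octave: a ninth.
D#3 to E4 is 13 semitones, a half step short of the major ninth (14), so this is minor.
(Equivalently, a compound minor second: a minor second plus an octave.)

minor 9th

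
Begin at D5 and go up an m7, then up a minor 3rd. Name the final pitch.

D5 up a minor seventh → C6 (10 semitones).
C6 up a minor third → Eb6 (3 semitones).

Eb6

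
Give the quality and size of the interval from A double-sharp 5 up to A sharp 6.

d8

A to A is the same letter name, plus an octave, so the interval is some kind of octave.
The perfect octave is 12 semitones; here we have 11, one semitone narrower: diminished.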